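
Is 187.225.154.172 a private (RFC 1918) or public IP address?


RFC 1918 private ranges:
  10.0.0.0/8 (10.0.0.0 - 10.255.255.255)
  172.16.0.0/12 (172.16.0.0 - 172.31.255.255)
  192.168.0.0/16 (192.168.0.0 - 192.168.255.255)
Public (not in any RFC 1918 range)


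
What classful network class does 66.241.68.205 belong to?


First octet: 66
Binary: 01000010
0xxxxxxx -> Class A (1-126)
Class A, default mask 255.0.0.0 (/8)


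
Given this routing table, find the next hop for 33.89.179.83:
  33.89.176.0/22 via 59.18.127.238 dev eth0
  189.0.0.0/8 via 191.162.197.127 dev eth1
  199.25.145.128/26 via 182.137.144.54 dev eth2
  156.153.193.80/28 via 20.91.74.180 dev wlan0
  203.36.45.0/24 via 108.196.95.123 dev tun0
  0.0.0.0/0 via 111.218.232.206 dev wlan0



Longest prefix match for 33.89.179.83:
  /22 33.89.176.0: MATCH
  /8 189.0.0.0: no
  /26 199.25.145.128: no
  /28 156.153.193.80: no
  /24 203.36.45.0: no
  /0 0.0.0.0: MATCH
Selected: next-hop 59.18.127.238 via eth0 (matched /22)


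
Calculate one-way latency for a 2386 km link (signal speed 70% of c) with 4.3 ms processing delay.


Speed = 0.7 * 3e5 km/s = 210000 km/s
Propagation delay = 2386 / 210000 = 0.0114 s = 11.3619 ms
Processing delay = 4.3 ms
Total one-way latency = 15.6619 ms


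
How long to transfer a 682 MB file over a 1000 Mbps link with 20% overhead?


Effective throughput = 1000 * (1 - 20/100) = 800 Mbps
File size in Mb = 682 * 8 = 5456 Mb
Time = 5456 / 800
Time = 6.82 seconds


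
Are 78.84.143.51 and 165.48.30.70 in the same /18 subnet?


Mask: 255.255.192.0
78.84.143.51 AND mask = 78.84.128.0
165.48.30.70 AND mask = 165.48.0.0
No, different subnets (78.84.128.0 vs 165.48.0.0)


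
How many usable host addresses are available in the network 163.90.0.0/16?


Host bits = 32 - 16 = 16
Total addresses = 2^16 = 65536
Usable = total - 2 (network and broadcast)
Usable hosts: 65534


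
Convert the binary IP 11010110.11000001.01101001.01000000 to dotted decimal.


11010110 = 214
11000001 = 193
01101001 = 105
01000000 = 64
IP: 214.193.105.64


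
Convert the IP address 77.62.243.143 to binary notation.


77 = 01001101
62 = 00111110
243 = 11110011
143 = 10001111
Binary: 01001101.00111110.11110011.10001111


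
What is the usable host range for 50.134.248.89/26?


Network: 50.134.248.64
Broadcast: 50.134.248.127
First usable = network + 1
Last usable = broadcast - 1
Range: 50.134.248.65 to 50.134.248.126


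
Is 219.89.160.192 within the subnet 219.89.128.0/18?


Subnet network: 219.89.128.0
Test IP AND mask: 219.89.128.0
Yes, 219.89.160.192 is in 219.89.128.0/18


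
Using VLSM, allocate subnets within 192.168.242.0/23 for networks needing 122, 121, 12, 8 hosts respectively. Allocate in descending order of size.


122 hosts -> /25 (126 usable): 192.168.242.0/25
121 hosts -> /25 (126 usable): 192.168.242.128/25
12 hosts -> /28 (14 usable): 192.168.243.0/28
8 hosts -> /28 (14 usable): 192.168.243.16/28
Allocation: 192.168.242.0/25 (122 hosts, 126 usable); 192.168.242.128/25 (121 hosts, 126 usable); 192.168.243.0/28 (12 hosts, 14 usable); 192.168.243.16/28 (8 hosts, 14 usable)


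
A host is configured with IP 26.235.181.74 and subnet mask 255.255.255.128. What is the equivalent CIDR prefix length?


Binary: 11111111.11111111.11111111.10000000
Count leading 1s
Prefix: /25


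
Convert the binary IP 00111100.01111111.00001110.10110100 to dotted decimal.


00111100 = 60
01111111 = 127
00001110 = 14
10110100 = 180
IP: 60.127.14.180


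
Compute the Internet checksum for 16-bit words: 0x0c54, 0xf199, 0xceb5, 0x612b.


Sum all words (with carry folding):
+ 0x0c54 = 0x0c54
+ 0xf199 = 0xfded
+ 0xceb5 = 0xcca3
+ 0x612b = 0x2dcf
One's complement: ~0x2dcf
Checksum = 0xd230


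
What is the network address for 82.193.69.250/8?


IP:   01010010.11000001.01000101.11111010
Mask: 11111111.00000000.00000000.00000000
AND operation:
Net:  01010010.00000000.00000000.00000000
Network: 82.0.0.0/8


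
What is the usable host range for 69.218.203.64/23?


Network: 69.218.202.0
Broadcast: 69.218.203.255
First usable = network + 1
Last usable = broadcast - 1
Range: 69.218.202.1 to 69.218.203.254


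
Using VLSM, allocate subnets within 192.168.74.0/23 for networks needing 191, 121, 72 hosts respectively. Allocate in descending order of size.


191 hosts -> /24 (254 usable): 192.168.74.0/24
121 hosts -> /25 (126 usable): 192.168.75.0/25
72 hosts -> /25 (126 usable): 192.168.75.128/25
Allocation: 192.168.74.0/24 (191 hosts, 254 usable); 192.168.75.0/25 (121 hosts, 126 usable); 192.168.75.128/25 (72 hosts, 126 usable)


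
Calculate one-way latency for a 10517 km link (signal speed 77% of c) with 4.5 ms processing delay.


Speed = 0.77 * 3e5 km/s = 231000 km/s
Propagation delay = 10517 / 231000 = 0.0455 s = 45.5281 ms
Processing delay = 4.5 ms
Total one-way latency = 50.0281 ms


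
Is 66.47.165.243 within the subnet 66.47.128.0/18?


Subnet network: 66.47.128.0
Test IP AND mask: 66.47.128.0
Yes, 66.47.165.243 is in 66.47.128.0/18


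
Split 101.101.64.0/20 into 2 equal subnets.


New prefix = 20 + 1 = 21
Each subnet has 2048 addresses
  101.101.64.0/21
  101.101.72.0/21
Subnets: 101.101.64.0/21, 101.101.72.0/21


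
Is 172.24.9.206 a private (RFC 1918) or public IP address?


RFC 1918 private ranges:
  10.0.0.0/8 (10.0.0.0 - 10.255.255.255)
  172.16.0.0/12 (172.16.0.0 - 172.31.255.255)
  192.168.0.0/16 (192.168.0.0 - 192.168.255.255)
Private (in 172.16.0.0/12)


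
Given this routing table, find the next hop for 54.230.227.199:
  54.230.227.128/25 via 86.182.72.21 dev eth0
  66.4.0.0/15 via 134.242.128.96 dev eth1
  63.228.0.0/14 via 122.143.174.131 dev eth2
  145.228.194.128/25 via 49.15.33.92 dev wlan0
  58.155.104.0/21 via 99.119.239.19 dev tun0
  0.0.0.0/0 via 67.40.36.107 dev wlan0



Longest prefix match for 54.230.227.199:
  /25 54.230.227.128: MATCH
  /15 66.4.0.0: no
  /14 63.228.0.0: no
  /25 145.228.194.128: no
  /21 58.155.104.0: no
  /0 0.0.0.0: MATCH
Selected: next-hop 86.182.72.21 via eth0 (matched /25)


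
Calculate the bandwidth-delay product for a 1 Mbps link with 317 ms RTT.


BDP = bandwidth * RTT
= 1 Mbps * 317 ms
= 1 * 1e6 * 317 / 1000 bits
= 317000 bits
= 39625 bytes
= 38.6963 KB
BDP = 317000 bits (39625 bytes)


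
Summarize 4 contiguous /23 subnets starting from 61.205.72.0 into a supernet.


Original prefix: /23
Number of subnets: 4 = 2^2
New prefix = 23 - 2 = 21
Supernet: 61.205.72.0/21


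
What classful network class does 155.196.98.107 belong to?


First octet: 155
Binary: 10011011
10xxxxxx -> Class B (128-191)
Class B, default mask 255.255.0.0 (/16)


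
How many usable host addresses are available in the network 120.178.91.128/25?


Host bits = 32 - 25 = 7
Total addresses = 2^7 = 128
Usable = total - 2 (network and broadcast)
Usable hosts: 126


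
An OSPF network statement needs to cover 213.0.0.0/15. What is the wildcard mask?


Subnet mask: 255.254.0.0
Wildcard = 255.255.255.255 - subnet mask
255 - 255 = 0
255 - 254 = 1
255 - 0 = 255
255 - 0 = 255
Wildcard: 0.1.255.255


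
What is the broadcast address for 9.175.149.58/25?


Network: 9.175.149.0/25
Host bits = 7
Set all host bits to 1:
Broadcast: 9.175.149.127


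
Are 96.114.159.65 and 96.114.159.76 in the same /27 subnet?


Mask: 255.255.255.224
96.114.159.65 AND mask = 96.114.159.64
96.114.159.76 AND mask = 96.114.159.64
Yes, same subnet (96.114.159.64)


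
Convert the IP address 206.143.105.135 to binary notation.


206 = 11001110
143 = 10001111
105 = 01101001
135 = 10000111
Binary: 11001110.10001111.01101001.10000111


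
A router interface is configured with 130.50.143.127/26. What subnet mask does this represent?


/26 means 26 network bits, 6 host bits
Binary: 11111111111111111111111111000000
Mask: 255.255.255.192


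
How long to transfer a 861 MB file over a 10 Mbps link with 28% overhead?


Effective throughput = 10 * (1 - 28/100) = 7.2 Mbps
File size in Mb = 861 * 8 = 6888 Mb
Time = 6888 / 7.2
Time = 956.6667 seconds


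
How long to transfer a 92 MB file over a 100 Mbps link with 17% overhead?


Effective throughput = 100 * (1 - 17/100) = 83 Mbps
File size in Mb = 92 * 8 = 736 Mb
Time = 736 / 83
Time = 8.8675 seconds


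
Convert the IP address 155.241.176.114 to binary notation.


155 = 10011011
241 = 11110001
176 = 10110000
114 = 01110010
Binary: 10011011.11110001.10110000.01110010


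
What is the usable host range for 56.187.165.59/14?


Network: 56.184.0.0
Broadcast: 56.187.255.255
First usable = network + 1
Last usable = broadcast - 1
Range: 56.184.0.1 to 56.187.255.254


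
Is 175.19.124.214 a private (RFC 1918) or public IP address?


RFC 1918 private ranges:
  10.0.0.0/8 (10.0.0.0 - 10.255.255.255)
  172.16.0.0/12 (172.16.0.0 - 172.31.255.255)
  192.168.0.0/16 (192.168.0.0 - 192.168.255.255)
Public (not in any RFC 1918 range)


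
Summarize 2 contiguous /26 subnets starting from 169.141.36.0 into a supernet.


Original prefix: /26
Number of subnets: 2 = 2^1
New prefix = 26 - 1 = 25
Supernet: 169.141.36.0/25


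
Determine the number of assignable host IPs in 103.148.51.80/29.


Host bits = 32 - 29 = 3
Total addresses = 2^3 = 8
Usable = total - 2 (network and broadcast)
Usable hosts: 6


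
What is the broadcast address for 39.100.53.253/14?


Network: 39.100.0.0/14
Host bits = 18
Set all host bits to 1:
Broadcast: 39.103.255.255


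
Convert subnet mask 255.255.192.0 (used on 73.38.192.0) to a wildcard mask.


Subnet mask: 255.255.192.0
Wildcard = 255.255.255.255 - subnet mask
255 - 255 = 0
255 - 255 = 0
255 - 192 = 63
255 - 0 = 255
Wildcard: 0.0.63.255


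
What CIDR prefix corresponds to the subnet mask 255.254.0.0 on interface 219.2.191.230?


Binary: 11111111.11111110.00000000.00000000
Count leading 1s
Prefix: /15


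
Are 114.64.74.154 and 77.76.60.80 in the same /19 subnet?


Mask: 255.255.224.0
114.64.74.154 AND mask = 114.64.64.0
77.76.60.80 AND mask = 77.76.32.0
No, different subnets (114.64.64.0 vs 77.76.32.0)


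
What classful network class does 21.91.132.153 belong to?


First octet: 21
Binary: 00010101
0xxxxxxx -> Class A (1-126)
Class A, default mask 255.0.0.0 (/8)


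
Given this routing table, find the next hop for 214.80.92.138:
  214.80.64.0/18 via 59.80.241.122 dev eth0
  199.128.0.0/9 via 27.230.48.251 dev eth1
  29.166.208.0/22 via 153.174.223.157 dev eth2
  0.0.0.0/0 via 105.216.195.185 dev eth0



Longest prefix match for 214.80.92.138:
  /18 214.80.64.0: MATCH
  /9 199.128.0.0: no
  /22 29.166.208.0: no
  /0 0.0.0.0: MATCH
Selected: next-hop 59.80.241.122 via eth0 (matched /18)


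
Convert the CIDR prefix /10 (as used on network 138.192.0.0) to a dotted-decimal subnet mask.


/10 means 10 network bits, 22 host bits
Binary: 11111111110000000000000000000000
Mask: 255.192.0.0


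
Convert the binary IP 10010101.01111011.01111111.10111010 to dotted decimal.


10010101 = 149
01111011 = 123
01111111 = 127
10111010 = 186
IP: 149.123.127.186


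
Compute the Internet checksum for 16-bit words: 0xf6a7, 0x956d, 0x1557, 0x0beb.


Sum all words (with carry folding):
+ 0xf6a7 = 0xf6a7
+ 0x956d = 0x8c15
+ 0x1557 = 0xa16c
+ 0x0beb = 0xad57
One's complement: ~0xad57
Checksum = 0x52a8


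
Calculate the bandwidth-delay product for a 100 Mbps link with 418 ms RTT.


BDP = bandwidth * RTT
= 100 Mbps * 418 ms
= 100 * 1e6 * 418 / 1000 bits
= 41800000 bits
= 5225000 bytes
= 5102.5391 KB
BDP = 41800000 bits (5225000 bytes)


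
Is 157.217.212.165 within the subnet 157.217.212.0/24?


Subnet network: 157.217.212.0
Test IP AND mask: 157.217.212.0
Yes, 157.217.212.165 is in 157.217.212.0/24


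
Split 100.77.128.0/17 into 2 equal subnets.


New prefix = 17 + 1 = 18
Each subnet has 16384 addresses
  100.77.128.0/18
  100.77.192.0/18
Subnets: 100.77.128.0/18, 100.77.192.0/18


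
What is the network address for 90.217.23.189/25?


IP:   01011010.11011001.00010111.10111101
Mask: 11111111.11111111.11111111.10000000
AND operation:
Net:  01011010.11011001.00010111.10000000
Network: 90.217.23.128/25


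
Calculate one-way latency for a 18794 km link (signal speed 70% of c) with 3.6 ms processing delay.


Speed = 0.7 * 3e5 km/s = 210000 km/s
Propagation delay = 18794 / 210000 = 0.0895 s = 89.4952 ms
Processing delay = 3.6 ms
Total one-way latency = 93.0952 ms


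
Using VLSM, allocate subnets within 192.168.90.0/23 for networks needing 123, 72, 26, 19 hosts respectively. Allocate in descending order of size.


123 hosts -> /25 (126 usable): 192.168.90.0/25
72 hosts -> /25 (126 usable): 192.168.90.128/25
26 hosts -> /27 (30 usable): 192.168.91.0/27
19 hosts -> /27 (30 usable): 192.168.91.32/27
Allocation: 192.168.90.0/25 (123 hosts, 126 usable); 192.168.90.128/25 (72 hosts, 126 usable); 192.168.91.0/27 (26 hosts, 30 usable); 192.168.91.32/27 (19 hosts, 30 usable)


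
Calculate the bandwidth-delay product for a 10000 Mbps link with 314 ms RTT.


BDP = bandwidth * RTT
= 10000 Mbps * 314 ms
= 10000 * 1e6 * 314 / 1000 bits
= 3140000000 bits
= 392500000 bytes
= 383300.7812 KB
BDP = 3140000000 bits (392500000 bytes)


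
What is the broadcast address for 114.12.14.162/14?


Network: 114.12.0.0/14
Host bits = 18
Set all host bits to 1:
Broadcast: 114.15.255.255


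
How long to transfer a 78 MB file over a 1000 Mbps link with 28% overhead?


Effective throughput = 1000 * (1 - 28/100) = 720 Mbps
File size in Mb = 78 * 8 = 624 Mb
Time = 624 / 720
Time = 0.8667 seconds


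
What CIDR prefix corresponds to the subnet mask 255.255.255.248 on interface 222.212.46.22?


Binary: 11111111.11111111.11111111.11111000
Count leading 1s
Prefix: /29


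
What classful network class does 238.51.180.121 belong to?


First octet: 238
Binary: 11101110
1110xxxx -> Class D (224-239)
Class D (multicast), default mask N/A


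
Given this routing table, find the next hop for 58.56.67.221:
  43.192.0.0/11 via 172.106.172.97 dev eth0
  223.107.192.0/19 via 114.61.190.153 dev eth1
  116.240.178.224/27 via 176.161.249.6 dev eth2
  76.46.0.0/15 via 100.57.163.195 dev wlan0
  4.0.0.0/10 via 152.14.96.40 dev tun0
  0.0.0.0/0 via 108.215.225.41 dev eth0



Longest prefix match for 58.56.67.221:
  /11 43.192.0.0: no
  /19 223.107.192.0: no
  /27 116.240.178.224: no
  /15 76.46.0.0: no
  /10 4.0.0.0: no
  /0 0.0.0.0: MATCH
Selected: next-hop 108.215.225.41 via eth0 (matched /0)


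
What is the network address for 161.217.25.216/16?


IP:   10100001.11011001.00011001.11011000
Mask: 11111111.11111111.00000000.00000000
AND operation:
Net:  10100001.11011001.00000000.00000000
Network: 161.217.0.0/16


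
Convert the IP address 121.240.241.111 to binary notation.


121 = 01111001
240 = 11110000
241 = 11110001
111 = 01101111
Binary: 01111001.11110000.11110001.01101111


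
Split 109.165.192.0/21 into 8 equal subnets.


New prefix = 21 + 3 = 24
Each subnet has 256 addresses
  109.165.192.0/24
  109.165.193.0/24
  109.165.194.0/24
  109.165.195.0/24
  109.165.196.0/24
  109.165.197.0/24
  109.165.198.0/24
  109.165.199.0/24
Subnets: 109.165.192.0/24, 109.165.193.0/24, 109.165.194.0/24, 109.165.195.0/24, 109.165.196.0/24, 109.165.197.0/24, 109.165.198.0/24, 109.165.199.0/24


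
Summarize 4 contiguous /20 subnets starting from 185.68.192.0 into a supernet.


Original prefix: /20
Number of subnets: 4 = 2^2
New prefix = 20 - 2 = 18
Supernet: 185.68.192.0/18


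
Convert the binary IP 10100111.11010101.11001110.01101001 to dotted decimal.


10100111 = 167
11010101 = 213
11001110 = 206
01101001 = 105
IP: 167.213.206.105


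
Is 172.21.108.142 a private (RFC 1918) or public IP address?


RFC 1918 private ranges:
  10.0.0.0/8 (10.0.0.0 - 10.255.255.255)
  172.16.0.0/12 (172.16.0.0 - 172.31.255.255)
  192.168.0.0/16 (192.168.0.0 - 192.168.255.255)
Private (in 172.16.0.0/12)


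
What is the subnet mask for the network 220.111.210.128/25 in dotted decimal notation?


/25 means 25 network bits, 7 host bits
Binary: 11111111111111111111111110000000
Mask: 255.255.255.128


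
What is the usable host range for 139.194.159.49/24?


Network: 139.194.159.0
Broadcast: 139.194.159.255
First usable = network + 1
Last usable = broadcast - 1
Range: 139.194.159.1 to 139.194.159.254


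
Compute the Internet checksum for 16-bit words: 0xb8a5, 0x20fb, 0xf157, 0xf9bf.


Sum all words (with carry folding):
+ 0xb8a5 = 0xb8a5
+ 0x20fb = 0xd9a0
+ 0xf157 = 0xcaf8
+ 0xf9bf = 0xc4b8
One's complement: ~0xc4b8
Checksum = 0x3b47


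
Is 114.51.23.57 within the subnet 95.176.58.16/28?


Subnet network: 95.176.58.16
Test IP AND mask: 114.51.23.48
No, 114.51.23.57 is not in 95.176.58.16/28


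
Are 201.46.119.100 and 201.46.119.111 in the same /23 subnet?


Mask: 255.255.254.0
201.46.119.100 AND mask = 201.46.118.0
201.46.119.111 AND mask = 201.46.118.0
Yes, same subnet (201.46.118.0)


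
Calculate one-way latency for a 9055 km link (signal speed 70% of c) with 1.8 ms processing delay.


Speed = 0.7 * 3e5 km/s = 210000 km/s
Propagation delay = 9055 / 210000 = 0.0431 s = 43.119 ms
Processing delay = 1.8 ms
Total one-way latency = 44.919 ms


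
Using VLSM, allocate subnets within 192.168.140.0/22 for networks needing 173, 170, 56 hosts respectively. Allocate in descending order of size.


173 hosts -> /24 (254 usable): 192.168.140.0/24
170 hosts -> /24 (254 usable): 192.168.141.0/24
56 hosts -> /26 (62 usable): 192.168.142.0/26
Allocation: 192.168.140.0/24 (173 hosts, 254 usable); 192.168.141.0/24 (170 hosts, 254 usable); 192.168.142.0/26 (56 hosts, 62 usable)


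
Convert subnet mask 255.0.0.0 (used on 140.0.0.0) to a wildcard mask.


Subnet mask: 255.0.0.0
Wildcard = 255.255.255.255 - subnet mask
255 - 255 = 0
255 - 0 = 255
255 - 0 = 255
255 - 0 = 255
Wildcard: 0.255.255.255


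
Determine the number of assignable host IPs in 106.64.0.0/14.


Host bits = 32 - 14 = 18
Total addresses = 2^18 = 262144
Usable = total - 2 (network and broadcast)
Usable hosts: 262142


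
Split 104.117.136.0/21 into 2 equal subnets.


New prefix = 21 + 1 = 22
Each subnet has 1024 addresses
  104.117.136.0/22
  104.117.140.0/22
Subnets: 104.117.136.0/22, 104.117.140.0/22


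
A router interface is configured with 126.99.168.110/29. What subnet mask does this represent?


/29 means 29 network bits, 3 host bits
Binary: 11111111111111111111111111111000
Mask: 255.255.255.248


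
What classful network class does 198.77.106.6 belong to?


First octet: 198
Binary: 11000110
110xxxxx -> Class C (192-223)
Class C, default mask 255.255.255.0 (/24)


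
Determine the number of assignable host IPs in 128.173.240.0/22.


Host bits = 32 - 22 = 10
Total addresses = 2^10 = 1024
Usable = total - 2 (network and broadcast)
Usable hosts: 1022


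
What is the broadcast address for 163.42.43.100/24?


Network: 163.42.43.0/24
Host bits = 8
Set all host bits to 1:
Broadcast: 163.42.43.255


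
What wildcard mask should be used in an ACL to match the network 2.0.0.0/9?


Subnet mask: 255.128.0.0
Wildcard = 255.255.255.255 - subnet mask
255 - 255 = 0
255 - 128 = 127
255 - 0 = 255
255 - 0 = 255
Wildcard: 0.127.255.255


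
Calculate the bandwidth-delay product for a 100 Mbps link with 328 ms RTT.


BDP = bandwidth * RTT
= 100 Mbps * 328 ms
= 100 * 1e6 * 328 / 1000 bits
= 32800000 bits
= 4100000 bytes
= 4003.9062 KB
BDP = 32800000 bits (4100000 bytes)


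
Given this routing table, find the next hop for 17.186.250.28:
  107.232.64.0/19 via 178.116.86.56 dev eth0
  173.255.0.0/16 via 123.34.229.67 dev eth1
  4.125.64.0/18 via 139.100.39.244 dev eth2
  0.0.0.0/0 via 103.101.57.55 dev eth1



Longest prefix match for 17.186.250.28:
  /19 107.232.64.0: no
  /16 173.255.0.0: no
  /18 4.125.64.0: no
  /0 0.0.0.0: MATCH
Selected: next-hop 103.101.57.55 via eth1 (matched /0)


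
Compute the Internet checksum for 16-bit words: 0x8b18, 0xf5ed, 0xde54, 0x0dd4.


Sum all words (with carry folding):
+ 0x8b18 = 0x8b18
+ 0xf5ed = 0x8106
+ 0xde54 = 0x5f5b
+ 0x0dd4 = 0x6d2f
One's complement: ~0x6d2f
Checksum = 0x92d0


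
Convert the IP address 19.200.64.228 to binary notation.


19 = 00010011
200 = 11001000
64 = 01000000
228 = 11100100
Binary: 00010011.11001000.01000000.11100100


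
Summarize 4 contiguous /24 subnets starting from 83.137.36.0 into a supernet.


Original prefix: /24
Number of subnets: 4 = 2^2
New prefix = 24 - 2 = 22
Supernet: 83.137.36.0/22


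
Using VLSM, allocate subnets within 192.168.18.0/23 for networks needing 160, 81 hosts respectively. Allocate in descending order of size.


160 hosts -> /24 (254 usable): 192.168.18.0/24
81 hosts -> /25 (126 usable): 192.168.19.0/25
Allocation: 192.168.18.0/24 (160 hosts, 254 usable); 192.168.19.0/25 (81 hosts, 126 usable)


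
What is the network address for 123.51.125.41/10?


IP:   01111011.00110011.01111101.00101001
Mask: 11111111.11000000.00000000.00000000
AND operation:
Net:  01111011.00000000.00000000.00000000
Network: 123.0.0.0/10


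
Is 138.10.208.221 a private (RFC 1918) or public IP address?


RFC 1918 private ranges:
  10.0.0.0/8 (10.0.0.0 - 10.255.255.255)
  172.16.0.0/12 (172.16.0.0 - 172.31.255.255)
  192.168.0.0/16 (192.168.0.0 - 192.168.255.255)
Public (not in any RFC 1918 range)


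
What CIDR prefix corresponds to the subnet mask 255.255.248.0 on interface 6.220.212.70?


Binary: 11111111.11111111.11111000.00000000
Count leading 1s
Prefix: /21


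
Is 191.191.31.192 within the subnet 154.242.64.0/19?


Subnet network: 154.242.64.0
Test IP AND mask: 191.191.0.0
No, 191.191.31.192 is not in 154.242.64.0/19


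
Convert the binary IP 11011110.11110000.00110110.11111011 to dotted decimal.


11011110 = 222
11110000 = 240
00110110 = 54
11111011 = 251
IP: 222.240.54.251


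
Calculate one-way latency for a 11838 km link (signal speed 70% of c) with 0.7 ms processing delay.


Speed = 0.7 * 3e5 km/s = 210000 km/s
Propagation delay = 11838 / 210000 = 0.0564 s = 56.3714 ms
Processing delay = 0.7 ms
Total one-way latency = 57.0714 ms


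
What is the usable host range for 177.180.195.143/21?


Network: 177.180.192.0
Broadcast: 177.180.199.255
First usable = network + 1
Last usable = broadcast - 1
Range: 177.180.192.1 to 177.180.199.254


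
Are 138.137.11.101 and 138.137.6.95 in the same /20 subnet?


Mask: 255.255.240.0
138.137.11.101 AND mask = 138.137.0.0
138.137.6.95 AND mask = 138.137.0.0
Yes, same subnet (138.137.0.0)


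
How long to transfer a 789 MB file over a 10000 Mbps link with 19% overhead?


Effective throughput = 10000 * (1 - 19/100) = 8100.0 Mbps
File size in Mb = 789 * 8 = 6312 Mb
Time = 6312 / 8100.0
Time = 0.7793 seconds


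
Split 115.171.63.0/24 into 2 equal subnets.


New prefix = 24 + 1 = 25
Each subnet has 128 addresses
  115.171.63.0/25
  115.171.63.128/25
Subnets: 115.171.63.0/25, 115.171.63.128/25


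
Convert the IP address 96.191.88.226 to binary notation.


96 = 01100000
191 = 10111111
88 = 01011000
226 = 11100010
Binary: 01100000.10111111.01011000.11100010


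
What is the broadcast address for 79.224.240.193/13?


Network: 79.224.0.0/13
Host bits = 19
Set all host bits to 1:
Broadcast: 79.231.255.255


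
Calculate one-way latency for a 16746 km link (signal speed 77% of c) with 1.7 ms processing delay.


Speed = 0.77 * 3e5 km/s = 231000 km/s
Propagation delay = 16746 / 231000 = 0.0725 s = 72.4935 ms
Processing delay = 1.7 ms
Total one-way latency = 74.1935 ms


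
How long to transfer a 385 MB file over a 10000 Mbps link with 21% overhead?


Effective throughput = 10000 * (1 - 21/100) = 7900 Mbps
File size in Mb = 385 * 8 = 3080 Mb
Time = 3080 / 7900
Time = 0.3899 seconds


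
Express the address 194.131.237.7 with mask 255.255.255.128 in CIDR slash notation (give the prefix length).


Binary: 11111111.11111111.11111111.10000000
Count leading 1s
Prefix: /25


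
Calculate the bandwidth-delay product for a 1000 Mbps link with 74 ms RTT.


BDP = bandwidth * RTT
= 1000 Mbps * 74 ms
= 1000 * 1e6 * 74 / 1000 bits
= 74000000 bits
= 9250000 bytes
= 9033.2031 KB
BDP = 74000000 bits (9250000 bytes)


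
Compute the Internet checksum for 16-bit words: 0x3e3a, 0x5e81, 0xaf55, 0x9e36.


Sum all words (with carry folding):
+ 0x3e3a = 0x3e3a
+ 0x5e81 = 0x9cbb
+ 0xaf55 = 0x4c11
+ 0x9e36 = 0xea47
One's complement: ~0xea47
Checksum = 0x15b8


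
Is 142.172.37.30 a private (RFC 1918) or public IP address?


RFC 1918 private ranges:
  10.0.0.0/8 (10.0.0.0 - 10.255.255.255)
  172.16.0.0/12 (172.16.0.0 - 172.31.255.255)
  192.168.0.0/16 (192.168.0.0 - 192.168.255.255)
Public (not in any RFC 1918 range)


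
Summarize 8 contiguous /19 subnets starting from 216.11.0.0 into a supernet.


Original prefix: /19
Number of subnets: 8 = 2^3
New prefix = 19 - 3 = 16
Supernet: 216.11.0.0/16


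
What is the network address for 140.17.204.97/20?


IP:   10001100.00010001.11001100.01100001
Mask: 11111111.11111111.11110000.00000000
AND operation:
Net:  10001100.00010001.11000000.00000000
Network: 140.17.192.0/20


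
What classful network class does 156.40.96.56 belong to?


First octet: 156
Binary: 10011100
10xxxxxx -> Class B (128-191)
Class B, default mask 255.255.0.0 (/16)


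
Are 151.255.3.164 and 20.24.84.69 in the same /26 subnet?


Mask: 255.255.255.192
151.255.3.164 AND mask = 151.255.3.128
20.24.84.69 AND mask = 20.24.84.64
No, different subnets (151.255.3.128 vs 20.24.84.64)


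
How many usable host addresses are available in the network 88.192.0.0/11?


Host bits = 32 - 11 = 21
Total addresses = 2^21 = 2097152
Usable = total - 2 (network and broadcast)
Usable hosts: 2097150


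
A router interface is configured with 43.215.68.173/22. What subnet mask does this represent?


/22 means 22 network bits, 10 host bits
Binary: 11111111111111111111110000000000
Mask: 255.255.252.0


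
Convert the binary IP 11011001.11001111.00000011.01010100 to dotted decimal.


11011001 = 217
11001111 = 207
00000011 = 3
01010100 = 84
IP: 217.207.3.84


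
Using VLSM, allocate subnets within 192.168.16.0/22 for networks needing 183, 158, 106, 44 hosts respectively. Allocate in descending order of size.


183 hosts -> /24 (254 usable): 192.168.16.0/24
158 hosts -> /24 (254 usable): 192.168.17.0/24
106 hosts -> /25 (126 usable): 192.168.18.0/25
44 hosts -> /26 (62 usable): 192.168.18.128/26
Allocation: 192.168.16.0/24 (183 hosts, 254 usable); 192.168.17.0/24 (158 hosts, 254 usable); 192.168.18.0/25 (106 hosts, 126 usable); 192.168.18.128/26 (44 hosts, 62 usable)


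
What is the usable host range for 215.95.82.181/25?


Network: 215.95.82.128
Broadcast: 215.95.82.255
First usable = network + 1
Last usable = broadcast - 1
Range: 215.95.82.129 to 215.95.82.254


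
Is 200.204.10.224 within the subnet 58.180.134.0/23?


Subnet network: 58.180.134.0
Test IP AND mask: 200.204.10.0
No, 200.204.10.224 is not in 58.180.134.0/23


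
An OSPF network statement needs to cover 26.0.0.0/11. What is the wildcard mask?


Subnet mask: 255.224.0.0
Wildcard = 255.255.255.255 - subnet mask
255 - 255 = 0
255 - 224 = 31
255 - 0 = 255
255 - 0 = 255
Wildcard: 0.31.255.255


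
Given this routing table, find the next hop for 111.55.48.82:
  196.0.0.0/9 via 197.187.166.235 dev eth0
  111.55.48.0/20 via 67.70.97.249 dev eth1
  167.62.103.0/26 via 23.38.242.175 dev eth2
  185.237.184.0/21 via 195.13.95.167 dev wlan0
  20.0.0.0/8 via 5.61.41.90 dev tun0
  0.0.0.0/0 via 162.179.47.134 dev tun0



Longest prefix match for 111.55.48.82:
  /9 196.0.0.0: no
  /20 111.55.48.0: MATCH
  /26 167.62.103.0: no
  /21 185.237.184.0: no
  /8 20.0.0.0: no
  /0 0.0.0.0: MATCH
Selected: next-hop 67.70.97.249 via eth1 (matched /20)


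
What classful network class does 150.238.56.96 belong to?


First octet: 150
Binary: 10010110
10xxxxxx -> Class B (128-191)
Class B, default mask 255.255.0.0 (/16)


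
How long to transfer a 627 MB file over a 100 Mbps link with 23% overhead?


Effective throughput = 100 * (1 - 23/100) = 77 Mbps
File size in Mb = 627 * 8 = 5016 Mb
Time = 5016 / 77
Time = 65.1429 seconds


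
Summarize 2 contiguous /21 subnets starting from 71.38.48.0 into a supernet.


Original prefix: /21
Number of subnets: 2 = 2^1
New prefix = 21 - 1 = 20
Supernet: 71.38.48.0/20


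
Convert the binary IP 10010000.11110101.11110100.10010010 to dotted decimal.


10010000 = 144
11110101 = 245
11110100 = 244
10010010 = 146
IP: 144.245.244.146


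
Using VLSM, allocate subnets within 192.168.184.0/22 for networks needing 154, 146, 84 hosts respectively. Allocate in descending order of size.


154 hosts -> /24 (254 usable): 192.168.184.0/24
146 hosts -> /24 (254 usable): 192.168.185.0/24
84 hosts -> /25 (126 usable): 192.168.186.0/25
Allocation: 192.168.184.0/24 (154 hosts, 254 usable); 192.168.185.0/24 (146 hosts, 254 usable); 192.168.186.0/25 (84 hosts, 126 usable)


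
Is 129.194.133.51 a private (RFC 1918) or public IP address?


RFC 1918 private ranges:
  10.0.0.0/8 (10.0.0.0 - 10.255.255.255)
  172.16.0.0/12 (172.16.0.0 - 172.31.255.255)
  192.168.0.0/16 (192.168.0.0 - 192.168.255.255)
Public (not in any RFC 1918 range)


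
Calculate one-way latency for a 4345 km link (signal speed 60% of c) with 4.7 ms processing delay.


Speed = 0.6 * 3e5 km/s = 180000 km/s
Propagation delay = 4345 / 180000 = 0.0241 s = 24.1389 ms
Processing delay = 4.7 ms
Total one-way latency = 28.8389 ms


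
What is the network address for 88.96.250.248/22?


IP:   01011000.01100000.11111010.11111000
Mask: 11111111.11111111.11111100.00000000
AND operation:
Net:  01011000.01100000.11111000.00000000
Network: 88.96.248.0/22


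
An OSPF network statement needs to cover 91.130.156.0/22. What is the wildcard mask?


Subnet mask: 255.255.252.0
Wildcard = 255.255.255.255 - subnet mask
255 - 255 = 0
255 - 255 = 0
255 - 252 = 3
255 - 0 = 255
Wildcard: 0.0.3.255


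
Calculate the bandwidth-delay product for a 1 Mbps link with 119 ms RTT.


BDP = bandwidth * RTT
= 1 Mbps * 119 ms
= 1 * 1e6 * 119 / 1000 bits
= 119000 bits
= 14875 bytes
= 14.5264 KB
BDP = 119000 bits (14875 bytes)


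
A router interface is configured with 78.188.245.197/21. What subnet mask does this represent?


/21 means 21 network bits, 11 host bits
Binary: 11111111111111111111100000000000
Mask: 255.255.248.0


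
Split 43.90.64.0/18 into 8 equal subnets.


New prefix = 18 + 3 = 21
Each subnet has 2048 addresses
  43.90.64.0/21
  43.90.72.0/21
  43.90.80.0/21
  43.90.88.0/21
  43.90.96.0/21
  43.90.104.0/21
  43.90.112.0/21
  43.90.120.0/21
Subnets: 43.90.64.0/21, 43.90.72.0/21, 43.90.80.0/21, 43.90.88.0/21, 43.90.96.0/21, 43.90.104.0/21, 43.90.112.0/21, 43.90.120.0/21


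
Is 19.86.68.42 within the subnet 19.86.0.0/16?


Subnet network: 19.86.0.0
Test IP AND mask: 19.86.0.0
Yes, 19.86.68.42 is in 19.86.0.0/16


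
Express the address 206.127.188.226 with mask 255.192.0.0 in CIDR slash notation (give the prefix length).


Binary: 11111111.11000000.00000000.00000000
Count leading 1s
Prefix: /10


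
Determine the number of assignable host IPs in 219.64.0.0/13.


Host bits = 32 - 13 = 19
Total addresses = 2^19 = 524288
Usable = total - 2 (network and broadcast)
Usable hosts: 524286


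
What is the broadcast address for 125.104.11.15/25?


Network: 125.104.11.0/25
Host bits = 7
Set all host bits to 1:
Broadcast: 125.104.11.127


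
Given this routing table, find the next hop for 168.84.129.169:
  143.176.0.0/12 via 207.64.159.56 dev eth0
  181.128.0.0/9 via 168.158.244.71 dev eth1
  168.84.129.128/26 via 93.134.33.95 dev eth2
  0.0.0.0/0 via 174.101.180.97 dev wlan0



Longest prefix match for 168.84.129.169:
  /12 143.176.0.0: no
  /9 181.128.0.0: no
  /26 168.84.129.128: MATCH
  /0 0.0.0.0: MATCH
Selected: next-hop 93.134.33.95 via eth2 (matched /26)


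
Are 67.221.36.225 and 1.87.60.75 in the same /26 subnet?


Mask: 255.255.255.192
67.221.36.225 AND mask = 67.221.36.192
1.87.60.75 AND mask = 1.87.60.64
No, different subnets (67.221.36.192 vs 1.87.60.64)


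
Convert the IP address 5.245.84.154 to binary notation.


5 = 00000101
245 = 11110101
84 = 01010100
154 = 10011010
Binary: 00000101.11110101.01010100.10011010


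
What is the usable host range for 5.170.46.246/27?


Network: 5.170.46.224
Broadcast: 5.170.46.255
First usable = network + 1
Last usable = broadcast - 1
Range: 5.170.46.225 to 5.170.46.254


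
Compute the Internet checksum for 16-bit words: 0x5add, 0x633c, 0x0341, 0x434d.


Sum all words (with carry folding):
+ 0x5add = 0x5add
+ 0x633c = 0xbe19
+ 0x0341 = 0xc15a
+ 0x434d = 0x04a8
One's complement: ~0x04a8
Checksum = 0xfb57


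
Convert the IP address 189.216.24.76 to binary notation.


189 = 10111101
216 = 11011000
24 = 00011000
76 = 01001100
Binary: 10111101.11011000.00011000.01001100


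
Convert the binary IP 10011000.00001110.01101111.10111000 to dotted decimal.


10011000 = 152
00001110 = 14
01101111 = 111
10111000 = 184
IP: 152.14.111.184


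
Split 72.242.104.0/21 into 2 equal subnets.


New prefix = 21 + 1 = 22
Each subnet has 1024 addresses
  72.242.104.0/22
  72.242.108.0/22
Subnets: 72.242.104.0/22, 72.242.108.0/22


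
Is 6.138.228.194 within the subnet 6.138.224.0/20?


Subnet network: 6.138.224.0
Test IP AND mask: 6.138.224.0
Yes, 6.138.228.194 is in 6.138.224.0/20


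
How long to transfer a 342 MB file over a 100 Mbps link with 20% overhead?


Effective throughput = 100 * (1 - 20/100) = 80 Mbps
File size in Mb = 342 * 8 = 2736 Mb
Time = 2736 / 80
Time = 34.2 seconds


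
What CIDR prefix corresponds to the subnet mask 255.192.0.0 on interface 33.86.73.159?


Binary: 11111111.11000000.00000000.00000000
Count leading 1s
Prefix: /10


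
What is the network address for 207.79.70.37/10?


IP:   11001111.01001111.01000110.00100101
Mask: 11111111.11000000.00000000.00000000
AND operation:
Net:  11001111.01000000.00000000.00000000
Network: 207.64.0.0/10


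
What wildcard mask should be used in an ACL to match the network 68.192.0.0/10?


Subnet mask: 255.192.0.0
Wildcard = 255.255.255.255 - subnet mask
255 - 255 = 0
255 - 192 = 63
255 - 0 = 255
255 - 0 = 255
Wildcard: 0.63.255.255


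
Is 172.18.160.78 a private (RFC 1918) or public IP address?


RFC 1918 private ranges:
  10.0.0.0/8 (10.0.0.0 - 10.255.255.255)
  172.16.0.0/12 (172.16.0.0 - 172.31.255.255)
  192.168.0.0/16 (192.168.0.0 - 192.168.255.255)
Private (in 172.16.0.0/12)


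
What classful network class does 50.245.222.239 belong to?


First octet: 50
Binary: 00110010
0xxxxxxx -> Class A (1-126)
Class A, default mask 255.0.0.0 (/8)


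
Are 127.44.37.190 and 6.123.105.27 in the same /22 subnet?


Mask: 255.255.252.0
127.44.37.190 AND mask = 127.44.36.0
6.123.105.27 AND mask = 6.123.104.0
No, different subnets (127.44.36.0 vs 6.123.104.0)


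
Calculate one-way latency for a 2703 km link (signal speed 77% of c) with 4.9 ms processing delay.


Speed = 0.77 * 3e5 km/s = 231000 km/s
Propagation delay = 2703 / 231000 = 0.0117 s = 11.7013 ms
Processing delay = 4.9 ms
Total one-way latency = 16.6013 ms


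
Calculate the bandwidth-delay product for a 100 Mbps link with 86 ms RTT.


BDP = bandwidth * RTT
= 100 Mbps * 86 ms
= 100 * 1e6 * 86 / 1000 bits
= 8600000 bits
= 1075000 bytes
= 1049.8047 KB
BDP = 8600000 bits (1075000 bytes)


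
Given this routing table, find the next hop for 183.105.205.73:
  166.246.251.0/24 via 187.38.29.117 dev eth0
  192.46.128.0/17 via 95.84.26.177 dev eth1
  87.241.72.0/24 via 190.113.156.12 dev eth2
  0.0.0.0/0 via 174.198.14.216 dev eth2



Longest prefix match for 183.105.205.73:
  /24 166.246.251.0: no
  /17 192.46.128.0: no
  /24 87.241.72.0: no
  /0 0.0.0.0: MATCH
Selected: next-hop 174.198.14.216 via eth2 (matched /0)


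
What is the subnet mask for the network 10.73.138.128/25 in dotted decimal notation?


/25 means 25 network bits, 7 host bits
Binary: 11111111111111111111111110000000
Mask: 255.255.255.128


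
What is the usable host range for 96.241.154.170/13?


Network: 96.240.0.0
Broadcast: 96.247.255.255
First usable = network + 1
Last usable = broadcast - 1
Range: 96.240.0.1 to 96.247.255.254


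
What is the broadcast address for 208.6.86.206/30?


Network: 208.6.86.204/30
Host bits = 2
Set all host bits to 1:
Broadcast: 208.6.86.207


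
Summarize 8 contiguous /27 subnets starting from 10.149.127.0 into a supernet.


Original prefix: /27
Number of subnets: 8 = 2^3
New prefix = 27 - 3 = 24
Supernet: 10.149.127.0/24


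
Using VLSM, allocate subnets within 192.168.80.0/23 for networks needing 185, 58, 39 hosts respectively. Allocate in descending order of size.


185 hosts -> /24 (254 usable): 192.168.80.0/24
58 hosts -> /26 (62 usable): 192.168.81.0/26
39 hosts -> /26 (62 usable): 192.168.81.64/26
Allocation: 192.168.80.0/24 (185 hosts, 254 usable); 192.168.81.0/26 (58 hosts, 62 usable); 192.168.81.64/26 (39 hosts, 62 usable)


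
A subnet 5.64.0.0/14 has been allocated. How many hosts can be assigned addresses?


Host bits = 32 - 14 = 18
Total addresses = 2^18 = 262144
Usable = total - 2 (network and broadcast)
Usable hosts: 262142


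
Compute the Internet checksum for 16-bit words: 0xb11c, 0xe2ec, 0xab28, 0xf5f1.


Sum all words (with carry folding):
+ 0xb11c = 0xb11c
+ 0xe2ec = 0x9409
+ 0xab28 = 0x3f32
+ 0xf5f1 = 0x3524
One's complement: ~0x3524
Checksum = 0xcadb


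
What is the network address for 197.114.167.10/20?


IP:   11000101.01110010.10100111.00001010
Mask: 11111111.11111111.11110000.00000000
AND operation:
Net:  11000101.01110010.10100000.00000000
Network: 197.114.160.0/20


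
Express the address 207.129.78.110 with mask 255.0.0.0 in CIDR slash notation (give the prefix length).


Binary: 11111111.00000000.00000000.00000000
Count leading 1s
Prefix: /8


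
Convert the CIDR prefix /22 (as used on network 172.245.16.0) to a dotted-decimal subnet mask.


/22 means 22 network bits, 10 host bits
Binary: 11111111111111111111110000000000
Mask: 255.255.252.0


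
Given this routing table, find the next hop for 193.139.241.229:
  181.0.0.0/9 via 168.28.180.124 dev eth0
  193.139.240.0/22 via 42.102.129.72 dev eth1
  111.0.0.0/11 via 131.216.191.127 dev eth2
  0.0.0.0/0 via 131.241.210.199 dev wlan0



Longest prefix match for 193.139.241.229:
  /9 181.0.0.0: no
  /22 193.139.240.0: MATCH
  /11 111.0.0.0: no
  /0 0.0.0.0: MATCH
Selected: next-hop 42.102.129.72 via eth1 (matched /22)


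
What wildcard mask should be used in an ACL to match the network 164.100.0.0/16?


Subnet mask: 255.255.0.0
Wildcard = 255.255.255.255 - subnet mask
255 - 255 = 0
255 - 255 = 0
255 - 0 = 255
255 - 0 = 255
Wildcard: 0.0.255.255


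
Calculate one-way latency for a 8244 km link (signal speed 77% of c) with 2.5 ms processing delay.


Speed = 0.77 * 3e5 km/s = 231000 km/s
Propagation delay = 8244 / 231000 = 0.0357 s = 35.6883 ms
Processing delay = 2.5 ms
Total one-way latency = 38.1883 ms


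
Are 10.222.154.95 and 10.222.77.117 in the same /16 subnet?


Mask: 255.255.0.0
10.222.154.95 AND mask = 10.222.0.0
10.222.77.117 AND mask = 10.222.0.0
Yes, same subnet (10.222.0.0)


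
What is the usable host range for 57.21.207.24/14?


Network: 57.20.0.0
Broadcast: 57.23.255.255
First usable = network + 1
Last usable = broadcast - 1
Range: 57.20.0.1 to 57.23.255.254


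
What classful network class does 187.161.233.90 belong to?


First octet: 187
Binary: 10111011
10xxxxxx -> Class B (128-191)
Class B, default mask 255.255.0.0 (/16)


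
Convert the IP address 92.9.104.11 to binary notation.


92 = 01011100
9 = 00001001
104 = 01101000
11 = 00001011
Binary: 01011100.00001001.01101000.00001011
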